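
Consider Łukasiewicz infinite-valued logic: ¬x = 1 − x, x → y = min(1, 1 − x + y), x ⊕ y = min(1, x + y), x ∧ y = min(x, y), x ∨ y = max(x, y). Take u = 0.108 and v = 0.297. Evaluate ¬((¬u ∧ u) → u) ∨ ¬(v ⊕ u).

0.595

¬u = 1 − 0.108 = 0.892
¬u ∧ u = min(0.892, 0.108) = 0.108
(¬u ∧ u) → u = min(1, 1 − 0.108 + 0.108) = min(1, 1.000) = 1.000
¬((¬u ∧ u) → u) = 1 − 1.000 = 0.000
v ⊕ u = min(1, 0.297 + 0.108) = min(1, 0.405) = 0.405
¬(v ⊕ u) = 1 − 0.405 = 0.595
¬((¬u ∧ u) → u) ∨ ¬(v ⊕ u) = max(0.000, 0.595) = 0.595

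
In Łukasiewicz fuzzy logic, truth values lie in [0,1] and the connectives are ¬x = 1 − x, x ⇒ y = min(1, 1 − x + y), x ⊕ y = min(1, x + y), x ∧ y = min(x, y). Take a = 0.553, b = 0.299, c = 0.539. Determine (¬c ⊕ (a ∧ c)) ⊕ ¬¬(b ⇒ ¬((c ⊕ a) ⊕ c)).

¬c = 1 − 0.539 = 0.461
a ∧ c = min(0.553, 0.539) = 0.539
¬c ⊕ (a ∧ c) = min(1, 0.461 + 0.539) = min(1, 1.000) = 1.000
c ⊕ a = min(1, 0.539 + 0.553) = min(1, 1.092) = 1.000
(c ⊕ a) ⊕ c = min(1, 1.000 + 0.539) = min(1, 1.539) = 1.000
¬((c ⊕ a) ⊕ c) = 1 − 1.000 = 0.000
b ⇒ ¬((c ⊕ a) ⊕ c) = min(1, 1 − 0.299 + 0.000) = min(1, 0.701) = 0.701
¬(b ⇒ ¬((c ⊕ a) ⊕ c)) = 1 − 0.701 = 0.299
¬¬(b ⇒ ¬((c ⊕ a) ⊕ c)) = 1 − 0.299 = 0.701
(¬c ⊕ (a ∧ c)) ⊕ ¬¬(b ⇒ ¬((c ⊕ a) ⊕ c)) = min(1, 1.000 + 0.701) = min(1, 1.701) = 1.000

1.000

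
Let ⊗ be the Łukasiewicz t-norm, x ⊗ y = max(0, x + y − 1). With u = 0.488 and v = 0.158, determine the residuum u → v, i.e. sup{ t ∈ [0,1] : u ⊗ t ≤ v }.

0.670

The residuum of the Łukasiewicz t-norm gives the supremum: min(1, 1 − 0.488 + 0.158).
1 − 0.488 + 0.158 = 0.670, so t = min(1, 0.670) = 0.670.
Check: 0.488 ⊗ 0.670 = max(0, 0.158) = 0.158 ≤ 0.158.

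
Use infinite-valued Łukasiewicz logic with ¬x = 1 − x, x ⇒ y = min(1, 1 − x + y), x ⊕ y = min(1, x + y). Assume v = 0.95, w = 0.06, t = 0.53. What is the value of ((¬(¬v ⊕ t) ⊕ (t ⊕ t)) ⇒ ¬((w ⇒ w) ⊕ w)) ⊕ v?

¬v = 1 − 0.95 = 0.05
¬v ⊕ t = min(1, 0.05 + 0.53) = min(1, 0.58) = 0.58
¬(¬v ⊕ t) = 1 − 0.58 = 0.42
t ⊕ t = min(1, 0.53 + 0.53) = min(1, 1.06) = 1.00
¬(¬v ⊕ t) ⊕ (t ⊕ t) = min(1, 0.42 + 1.00) = min(1, 1.42) = 1.00
w ⇒ w = min(1, 1 − 0.06 + 0.06) = min(1, 1.00) = 1.00
(w ⇒ w) ⊕ w = min(1, 1.00 + 0.06) = min(1, 1.06) = 1.00
¬((w ⇒ w) ⊕ w) = 1 − 1.00 = 0.00
(¬(¬v ⊕ t) ⊕ (t ⊕ t)) ⇒ ¬((w ⇒ w) ⊕ w) = min(1, 1 − 1.00 + 0.00) = min(1, 0.00) = 0.00
((¬(¬v ⊕ t) ⊕ (t ⊕ t)) ⇒ ¬((w ⇒ w) ⊕ w)) ⊕ v = min(1, 0.00 + 0.95) = min(1, 0.95) = 0.95

0.95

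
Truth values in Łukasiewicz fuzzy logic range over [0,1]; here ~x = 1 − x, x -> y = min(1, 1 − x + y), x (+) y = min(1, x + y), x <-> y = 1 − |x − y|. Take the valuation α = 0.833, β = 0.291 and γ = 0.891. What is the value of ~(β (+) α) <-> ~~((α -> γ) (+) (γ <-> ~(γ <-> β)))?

0.000

β (+) α = min(1, 0.291 + 0.833) = min(1, 1.124) = 1.000
~(β (+) α) = 1 − 1.000 = 0.000
α -> γ = min(1, 1 − 0.833 + 0.891) = min(1, 1.058) = 1.000
γ <-> β = 1 − |0.891 − 0.291| = 1 − 0.600 = 0.400
~(γ <-> β) = 1 − 0.400 = 0.600
γ <-> ~(γ <-> β) = 1 − |0.891 − 0.600| = 1 − 0.291 = 0.709
(α -> γ) (+) (γ <-> ~(γ <-> β)) = min(1, 1.000 + 0.709) = min(1, 1.709) = 1.000
~((α -> γ) (+) (γ <-> ~(γ <-> β))) = 1 − 1.000 = 0.000
~~((α -> γ) (+) (γ <-> ~(γ <-> β))) = 1 − 0.000 = 1.000
~(β (+) α) <-> ~~((α -> γ) (+) (γ <-> ~(γ <-> β))) = 1 − |0.000 − 1.000| = 1 − 1.000 = 0.000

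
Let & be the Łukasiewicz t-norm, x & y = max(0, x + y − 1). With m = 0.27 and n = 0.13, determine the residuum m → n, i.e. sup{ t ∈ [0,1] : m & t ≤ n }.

0.86

The residuum of the Łukasiewicz t-norm gives the supremum: min(1, 1 − 0.27 + 0.13).
1 − 0.27 + 0.13 = 0.86, so t = min(1, 0.86) = 0.86.
Check: 0.27 & 0.86 = max(0, 0.13) = 0.13 ≤ 0.13.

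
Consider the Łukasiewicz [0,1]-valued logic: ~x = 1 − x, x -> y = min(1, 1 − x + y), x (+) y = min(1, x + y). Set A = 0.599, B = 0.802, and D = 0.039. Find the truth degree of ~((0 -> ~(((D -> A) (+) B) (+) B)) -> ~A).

D -> A = min(1, 1 − 0.039 + 0.599) = min(1, 1.560) = 1.000
(D -> A) (+) B = min(1, 1.000 + 0.802) = min(1, 1.802) = 1.000
((D -> A) (+) B) (+) B = min(1, 1.000 + 0.802) = min(1, 1.802) = 1.000
~(((D -> A) (+) B) (+) B) = 1 − 1.000 = 0.000
0 -> ~(((D -> A) (+) B) (+) B) = min(1, 1 − 0.000 + 0.000) = min(1, 1.000) = 1.000
~A = 1 − 0.599 = 0.401
(0 -> ~(((D -> A) (+) B) (+) B)) -> ~A = min(1, 1 − 1.000 + 0.401) = min(1, 0.401) = 0.401
~((0 -> ~(((D -> A) (+) B) (+) B)) -> ~A) = 1 − 0.401 = 0.599

0.599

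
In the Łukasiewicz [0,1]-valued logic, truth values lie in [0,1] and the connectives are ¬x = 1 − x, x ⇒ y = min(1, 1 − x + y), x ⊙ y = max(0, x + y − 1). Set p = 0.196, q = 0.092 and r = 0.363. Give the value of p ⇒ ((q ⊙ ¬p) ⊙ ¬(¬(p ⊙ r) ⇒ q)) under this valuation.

¬p = 1 − 0.196 = 0.804
q ⊙ ¬p = max(0, 0.092 + 0.804 − 1) = max(0, -0.104) = 0.000
p ⊙ r = max(0, 0.196 + 0.363 − 1) = max(0, -0.441) = 0.000
¬(p ⊙ r) = 1 − 0.000 = 1.000
¬(p ⊙ r) ⇒ q = min(1, 1 − 1.000 + 0.092) = min(1, 0.092) = 0.092
¬(¬(p ⊙ r) ⇒ q) = 1 − 0.092 = 0.908
(q ⊙ ¬p) ⊙ ¬(¬(p ⊙ r) ⇒ q) = max(0, 0.000 + 0.908 − 1) = max(0, -0.092) = 0.000
p ⇒ ((q ⊙ ¬p) ⊙ ¬(¬(p ⊙ r) ⇒ q)) = min(1, 1 − 0.196 + 0.000) = min(1, 0.804) = 0.804

0.804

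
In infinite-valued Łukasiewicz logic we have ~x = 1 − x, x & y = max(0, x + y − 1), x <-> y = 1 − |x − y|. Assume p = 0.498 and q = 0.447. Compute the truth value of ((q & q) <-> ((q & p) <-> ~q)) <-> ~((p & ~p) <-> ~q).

1.000

q & q = max(0, 0.447 + 0.447 − 1) = max(0, -0.106) = 0.000
q & p = max(0, 0.447 + 0.498 − 1) = max(0, -0.055) = 0.000
~q = 1 − 0.447 = 0.553
(q & p) <-> ~q = 1 − |0.000 − 0.553| = 1 − 0.553 = 0.447
(q & q) <-> ((q & p) <-> ~q) = 1 − |0.000 − 0.447| = 1 − 0.447 = 0.553
~p = 1 − 0.498 = 0.502
p & ~p = max(0, 0.498 + 0.502 − 1) = max(0, 0.000) = 0.000
(p & ~p) <-> ~q = 1 − |0.000 − 0.553| = 1 − 0.553 = 0.447
~((p & ~p) <-> ~q) = 1 − 0.447 = 0.553
((q & q) <-> ((q & p) <-> ~q)) <-> ~((p & ~p) <-> ~q) = 1 − |0.553 − 0.553| = 1 − 0.000 = 1.000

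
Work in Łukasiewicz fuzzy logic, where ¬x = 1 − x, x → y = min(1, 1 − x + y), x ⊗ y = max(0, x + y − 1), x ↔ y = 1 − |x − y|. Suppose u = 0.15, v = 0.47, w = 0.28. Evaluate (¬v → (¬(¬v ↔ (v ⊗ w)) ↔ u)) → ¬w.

¬v = 1 − 0.47 = 0.53
v ⊗ w = max(0, 0.47 + 0.28 − 1) = max(0, -0.25) = 0.00
¬v ↔ (v ⊗ w) = 1 − |0.53 − 0.00| = 1 − 0.53 = 0.47
¬(¬v ↔ (v ⊗ w)) = 1 − 0.47 = 0.53
¬(¬v ↔ (v ⊗ w)) ↔ u = 1 − |0.53 − 0.15| = 1 − 0.38 = 0.62
¬v → (¬(¬v ↔ (v ⊗ w)) ↔ u) = min(1, 1 − 0.53 + 0.62) = min(1, 1.09) = 1.00
¬w = 1 − 0.28 = 0.72
(¬v → (¬(¬v ↔ (v ⊗ w)) ↔ u)) → ¬w = min(1, 1 − 1.00 + 0.72) = min(1, 0.72) = 0.72

0.72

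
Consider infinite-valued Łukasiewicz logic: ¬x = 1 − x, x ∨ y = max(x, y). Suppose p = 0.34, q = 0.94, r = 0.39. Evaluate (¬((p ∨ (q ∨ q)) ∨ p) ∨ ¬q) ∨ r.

q ∨ q = max(0.94, 0.94) = 0.94
p ∨ (q ∨ q) = max(0.34, 0.94) = 0.94
(p ∨ (q ∨ q)) ∨ p = max(0.94, 0.34) = 0.94
¬((p ∨ (q ∨ q)) ∨ p) = 1 − 0.94 = 0.06
¬q = 1 − 0.94 = 0.06
¬((p ∨ (q ∨ q)) ∨ p) ∨ ¬q = max(0.06, 0.06) = 0.06
(¬((p ∨ (q ∨ q)) ∨ p) ∨ ¬q) ∨ r = max(0.06, 0.39) = 0.39

0.39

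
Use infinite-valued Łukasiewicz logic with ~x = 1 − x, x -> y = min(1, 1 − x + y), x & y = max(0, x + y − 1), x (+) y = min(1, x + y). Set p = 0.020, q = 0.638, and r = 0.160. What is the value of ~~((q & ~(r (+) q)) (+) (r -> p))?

0.860

r (+) q = min(1, 0.160 + 0.638) = min(1, 0.798) = 0.798
~(r (+) q) = 1 − 0.798 = 0.202
q & ~(r (+) q) = max(0, 0.638 + 0.202 − 1) = max(0, -0.160) = 0.000
r -> p = min(1, 1 − 0.160 + 0.020) = min(1, 0.860) = 0.860
(q & ~(r (+) q)) (+) (r -> p) = min(1, 0.000 + 0.860) = min(1, 0.860) = 0.860
~((q & ~(r (+) q)) (+) (r -> p)) = 1 − 0.860 = 0.140
~~((q & ~(r (+) q)) (+) (r -> p)) = 1 − 0.140 = 0.860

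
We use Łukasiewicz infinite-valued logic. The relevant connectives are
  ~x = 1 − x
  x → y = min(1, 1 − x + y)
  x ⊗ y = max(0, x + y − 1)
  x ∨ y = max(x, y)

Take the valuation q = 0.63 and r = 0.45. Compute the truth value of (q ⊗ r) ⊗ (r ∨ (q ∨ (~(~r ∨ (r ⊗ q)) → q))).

q ⊗ r = max(0, 0.63 + 0.45 − 1) = max(0, 0.08) = 0.08
~r = 1 − 0.45 = 0.55
r ⊗ q = max(0, 0.45 + 0.63 − 1) = max(0, 0.08) = 0.08
~r ∨ (r ⊗ q) = max(0.55, 0.08) = 0.55
~(~r ∨ (r ⊗ q)) = 1 − 0.55 = 0.45
~(~r ∨ (r ⊗ q)) → q = min(1, 1 − 0.45 + 0.63) = min(1, 1.18) = 1.00
q ∨ (~(~r ∨ (r ⊗ q)) → q) = max(0.63, 1.00) = 1.00
r ∨ (q ∨ (~(~r ∨ (r ⊗ q)) → q)) = max(0.45, 1.00) = 1.00
(q ⊗ r) ⊗ (r ∨ (q ∨ (~(~r ∨ (r ⊗ q)) → q))) = max(0, 0.08 + 1.00 − 1) = max(0, 0.08) = 0.08

0.08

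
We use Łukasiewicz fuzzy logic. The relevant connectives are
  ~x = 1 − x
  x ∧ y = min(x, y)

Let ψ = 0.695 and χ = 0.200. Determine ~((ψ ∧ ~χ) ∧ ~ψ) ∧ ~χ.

0.695

~χ = 1 − 0.200 = 0.800
ψ ∧ ~χ = min(0.695, 0.800) = 0.695
~ψ = 1 − 0.695 = 0.305
(ψ ∧ ~χ) ∧ ~ψ = min(0.695, 0.305) = 0.305
~((ψ ∧ ~χ) ∧ ~ψ) = 1 − 0.305 = 0.695
~((ψ ∧ ~χ) ∧ ~ψ) ∧ ~χ = min(0.695, 0.800) = 0.695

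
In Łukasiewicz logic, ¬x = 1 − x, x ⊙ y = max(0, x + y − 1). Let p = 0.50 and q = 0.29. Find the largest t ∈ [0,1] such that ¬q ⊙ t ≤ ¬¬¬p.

0.79

¬q = 1 − 0.29 = 0.71
So the left factor is ¬q = 0.71.
¬p = 1 − 0.50 = 0.50
¬¬p = 1 − 0.50 = 0.50
¬¬¬p = 1 − 0.50 = 0.50
So the right-hand bound is ¬¬¬p = 0.50.
The residuum of the Łukasiewicz t-norm gives the supremum: min(1, 1 − 0.71 + 0.50).
1 − 0.71 + 0.50 = 0.79, so t = min(1, 0.79) = 0.79.
Check: 0.71 ⊙ 0.79 = max(0, 0.50) = 0.50 ≤ 0.50.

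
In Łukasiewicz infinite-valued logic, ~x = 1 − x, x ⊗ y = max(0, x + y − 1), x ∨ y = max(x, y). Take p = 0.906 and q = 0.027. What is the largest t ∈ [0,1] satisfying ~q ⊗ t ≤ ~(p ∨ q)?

~q = 1 − 0.027 = 0.973
So the left factor is ~q = 0.973.
p ∨ q = max(0.906, 0.027) = 0.906
~(p ∨ q) = 1 − 0.906 = 0.094
So the right-hand bound is ~(p ∨ q) = 0.094.
The residuum of the Łukasiewicz t-norm gives the supremum: min(1, 1 − 0.973 + 0.094).
1 − 0.973 + 0.094 = 0.121, so t = min(1, 0.121) = 0.121.
Check: 0.973 ⊗ 0.121 = max(0, 0.094) = 0.094 ≤ 0.094.

0.121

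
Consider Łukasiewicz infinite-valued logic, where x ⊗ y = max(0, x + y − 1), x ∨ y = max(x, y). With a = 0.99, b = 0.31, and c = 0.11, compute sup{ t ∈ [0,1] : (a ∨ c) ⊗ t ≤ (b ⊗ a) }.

a ∨ c = max(0.99, 0.11) = 0.99
So the left factor is a ∨ c = 0.99.
b ⊗ a = max(0, 0.31 + 0.99 − 1) = max(0, 0.30) = 0.30
So the right-hand bound is b ⊗ a = 0.30.
The residuum of the Łukasiewicz t-norm gives the supremum: min(1, 1 − 0.99 + 0.30).
1 − 0.99 + 0.30 = 0.31, so t = min(1, 0.31) = 0.31.
Check: 0.99 ⊗ 0.31 = max(0, 0.30) = 0.30 ≤ 0.30.

0.31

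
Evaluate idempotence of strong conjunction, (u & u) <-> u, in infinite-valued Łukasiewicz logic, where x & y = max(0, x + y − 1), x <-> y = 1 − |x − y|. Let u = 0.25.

u & u = max(0, 0.25 + 0.25 − 1) = max(0, -0.50) = 0.00
(u & u) <-> u = 1 − |0.00 − 0.25| = 1 − 0.25 = 0.75
(The value 0.75 < 1 shows this instance is not satisfied; fails in Ł∞ since a ⊗ a = max(0, 2a−1) ≠ a in general.)

0.75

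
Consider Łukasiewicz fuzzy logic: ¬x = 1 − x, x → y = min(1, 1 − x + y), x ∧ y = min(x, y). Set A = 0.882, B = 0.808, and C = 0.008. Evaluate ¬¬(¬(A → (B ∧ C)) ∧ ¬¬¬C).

B ∧ C = min(0.808, 0.008) = 0.008
A → (B ∧ C) = min(1, 1 − 0.882 + 0.008) = min(1, 0.126) = 0.126
¬(A → (B ∧ C)) = 1 − 0.126 = 0.874
¬C = 1 − 0.008 = 0.992
¬¬C = 1 − 0.992 = 0.008
¬¬¬C = 1 − 0.008 = 0.992
¬(A → (B ∧ C)) ∧ ¬¬¬C = min(0.874, 0.992) = 0.874
¬(¬(A → (B ∧ C)) ∧ ¬¬¬C) = 1 − 0.874 = 0.126
¬¬(¬(A → (B ∧ C)) ∧ ¬¬¬C) = 1 − 0.126 = 0.874

0.874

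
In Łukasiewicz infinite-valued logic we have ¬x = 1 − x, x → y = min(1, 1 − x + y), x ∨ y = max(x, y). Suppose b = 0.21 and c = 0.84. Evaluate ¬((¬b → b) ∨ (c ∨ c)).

0.16

¬b = 1 − 0.21 = 0.79
¬b → b = min(1, 1 − 0.79 + 0.21) = min(1, 0.42) = 0.42
c ∨ c = max(0.84, 0.84) = 0.84
(¬b → b) ∨ (c ∨ c) = max(0.42, 0.84) = 0.84
¬((¬b → b) ∨ (c ∨ c)) = 1 − 0.84 = 0.16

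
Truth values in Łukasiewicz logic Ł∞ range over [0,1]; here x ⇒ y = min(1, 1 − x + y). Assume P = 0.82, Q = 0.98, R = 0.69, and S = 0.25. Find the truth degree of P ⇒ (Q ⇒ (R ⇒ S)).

0.76

R ⇒ S = min(1, 1 − 0.69 + 0.25) = min(1, 0.56) = 0.56
Q ⇒ (R ⇒ S) = min(1, 1 − 0.98 + 0.56) = min(1, 0.58) = 0.58
P ⇒ (Q ⇒ (R ⇒ S)) = min(1, 1 − 0.82 + 0.58) = min(1, 0.76) = 0.76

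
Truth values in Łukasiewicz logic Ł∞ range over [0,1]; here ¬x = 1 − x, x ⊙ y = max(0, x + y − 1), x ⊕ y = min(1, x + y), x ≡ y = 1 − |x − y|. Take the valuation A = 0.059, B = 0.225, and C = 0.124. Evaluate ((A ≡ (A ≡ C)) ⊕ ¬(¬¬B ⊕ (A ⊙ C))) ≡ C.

A ≡ C = 1 − |0.059 − 0.124| = 1 − 0.065 = 0.935
A ≡ (A ≡ C) = 1 − |0.059 − 0.935| = 1 − 0.876 = 0.124
¬B = 1 − 0.225 = 0.775
¬¬B = 1 − 0.775 = 0.225
A ⊙ C = max(0, 0.059 + 0.124 − 1) = max(0, -0.817) = 0.000
¬¬B ⊕ (A ⊙ C) = min(1, 0.225 + 0.000) = min(1, 0.225) = 0.225
¬(¬¬B ⊕ (A ⊙ C)) = 1 − 0.225 = 0.775
(A ≡ (A ≡ C)) ⊕ ¬(¬¬B ⊕ (A ⊙ C)) = min(1, 0.124 + 0.775) = min(1, 0.899) = 0.899
((A ≡ (A ≡ C)) ⊕ ¬(¬¬B ⊕ (A ⊙ C))) ≡ C = 1 − |0.899 − 0.124| = 1 − 0.775 = 0.225

0.225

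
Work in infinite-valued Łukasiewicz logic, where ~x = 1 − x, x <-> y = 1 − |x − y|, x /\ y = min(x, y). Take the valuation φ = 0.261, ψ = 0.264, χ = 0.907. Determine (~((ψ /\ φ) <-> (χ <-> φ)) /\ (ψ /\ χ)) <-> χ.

0.186

ψ /\ φ = min(0.264, 0.261) = 0.261
χ <-> φ = 1 − |0.907 − 0.261| = 1 − 0.646 = 0.354
(ψ /\ φ) <-> (χ <-> φ) = 1 − |0.261 − 0.354| = 1 − 0.093 = 0.907
~((ψ /\ φ) <-> (χ <-> φ)) = 1 − 0.907 = 0.093
ψ /\ χ = min(0.264, 0.907) = 0.264
~((ψ /\ φ) <-> (χ <-> φ)) /\ (ψ /\ χ) = min(0.093, 0.264) = 0.093
(~((ψ /\ φ) <-> (χ <-> φ)) /\ (ψ /\ χ)) <-> χ = 1 − |0.093 − 0.907| = 1 − 0.814 = 0.186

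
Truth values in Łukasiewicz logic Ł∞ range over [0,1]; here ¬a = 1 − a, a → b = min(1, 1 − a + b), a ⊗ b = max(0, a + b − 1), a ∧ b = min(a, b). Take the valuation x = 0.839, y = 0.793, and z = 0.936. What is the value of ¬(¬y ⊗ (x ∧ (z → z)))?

¬y = 1 − 0.793 = 0.207
z → z = min(1, 1 − 0.936 + 0.936) = min(1, 1.000) = 1.000
x ∧ (z → z) = min(0.839, 1.000) = 0.839
¬y ⊗ (x ∧ (z → z)) = max(0, 0.207 + 0.839 − 1) = max(0, 0.046) = 0.046
¬(¬y ⊗ (x ∧ (z → z))) = 1 − 0.046 = 0.954

0.954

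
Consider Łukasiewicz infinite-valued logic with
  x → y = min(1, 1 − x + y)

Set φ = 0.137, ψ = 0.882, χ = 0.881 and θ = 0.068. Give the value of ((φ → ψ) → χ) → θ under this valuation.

0.187

φ → ψ = min(1, 1 − 0.137 + 0.882) = min(1, 1.745) = 1.000
(φ → ψ) → χ = min(1, 1 − 1.000 + 0.881) = min(1, 0.881) = 0.881
((φ → ψ) → χ) → θ = min(1, 1 − 0.881 + 0.068) = min(1, 0.187) = 0.187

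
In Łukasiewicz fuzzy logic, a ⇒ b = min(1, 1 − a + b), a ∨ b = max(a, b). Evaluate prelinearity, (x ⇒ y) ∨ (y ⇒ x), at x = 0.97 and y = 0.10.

1.00

x ⇒ y = min(1, 1 − 0.97 + 0.10) = min(1, 0.13) = 0.13
y ⇒ x = min(1, 1 − 0.10 + 0.97) = min(1, 1.87) = 1.00
(x ⇒ y) ∨ (y ⇒ x) = max(0.13, 1.00) = 1.00
(As expected: a Ł∞-tautology — holds in every MV-chain.)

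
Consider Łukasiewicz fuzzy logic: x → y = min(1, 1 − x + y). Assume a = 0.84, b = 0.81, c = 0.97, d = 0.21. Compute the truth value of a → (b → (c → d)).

c → d = min(1, 1 − 0.97 + 0.21) = min(1, 0.24) = 0.24
b → (c → d) = min(1, 1 − 0.81 + 0.24) = min(1, 0.43) = 0.43
a → (b → (c → d)) = min(1, 1 − 0.84 + 0.43) = min(1, 0.59) = 0.59

0.59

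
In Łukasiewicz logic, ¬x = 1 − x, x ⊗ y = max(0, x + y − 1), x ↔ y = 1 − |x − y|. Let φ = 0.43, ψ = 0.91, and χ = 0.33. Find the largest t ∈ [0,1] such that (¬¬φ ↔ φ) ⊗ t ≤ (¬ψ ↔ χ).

¬φ = 1 − 0.43 = 0.57
¬¬φ = 1 − 0.57 = 0.43
¬¬φ ↔ φ = 1 − |0.43 − 0.43| = 1 − 0.00 = 1.00
So the left factor is ¬¬φ ↔ φ = 1.00.
¬ψ = 1 − 0.91 = 0.09
¬ψ ↔ χ = 1 − |0.09 − 0.33| = 1 − 0.24 = 0.76
So the right-hand bound is ¬ψ ↔ χ = 0.76.
The residuum of the Łukasiewicz t-norm gives the supremum: min(1, 1 − 1.00 + 0.76).
1 − 1.00 + 0.76 = 0.76, so t = min(1, 0.76) = 0.76.
Check: 1.00 ⊗ 0.76 = max(0, 0.76) = 0.76 ≤ 0.76.

0.76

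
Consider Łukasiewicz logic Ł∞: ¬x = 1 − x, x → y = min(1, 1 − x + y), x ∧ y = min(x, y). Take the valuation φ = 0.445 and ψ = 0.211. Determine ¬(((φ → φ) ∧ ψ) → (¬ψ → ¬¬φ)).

0.000

φ → φ = min(1, 1 − 0.445 + 0.445) = min(1, 1.000) = 1.000
(φ → φ) ∧ ψ = min(1.000, 0.211) = 0.211
¬ψ = 1 − 0.211 = 0.789
¬φ = 1 − 0.445 = 0.555
¬¬φ = 1 − 0.555 = 0.445
¬ψ → ¬¬φ = min(1, 1 − 0.789 + 0.445) = min(1, 0.656) = 0.656
((φ → φ) ∧ ψ) → (¬ψ → ¬¬φ) = min(1, 1 − 0.211 + 0.656) = min(1, 1.445) = 1.000
¬(((φ → φ) ∧ ψ) → (¬ψ → ¬¬φ)) = 1 − 1.000 = 0.000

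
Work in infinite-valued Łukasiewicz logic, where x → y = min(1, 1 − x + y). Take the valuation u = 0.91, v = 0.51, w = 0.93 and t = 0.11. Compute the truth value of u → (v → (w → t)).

0.76

w → t = min(1, 1 − 0.93 + 0.11) = min(1, 0.18) = 0.18
v → (w → t) = min(1, 1 − 0.51 + 0.18) = min(1, 0.67) = 0.67
u → (v → (w → t)) = min(1, 1 − 0.91 + 0.67) = min(1, 0.76) = 0.76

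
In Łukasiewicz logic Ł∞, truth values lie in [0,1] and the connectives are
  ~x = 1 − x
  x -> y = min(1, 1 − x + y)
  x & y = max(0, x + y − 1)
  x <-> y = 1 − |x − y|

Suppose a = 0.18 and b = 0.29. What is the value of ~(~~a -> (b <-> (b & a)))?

0.00

~a = 1 − 0.18 = 0.82
~~a = 1 − 0.82 = 0.18
b & a = max(0, 0.29 + 0.18 − 1) = max(0, -0.53) = 0.00
b <-> (b & a) = 1 − |0.29 − 0.00| = 1 − 0.29 = 0.71
~~a -> (b <-> (b & a)) = min(1, 1 − 0.18 + 0.71) = min(1, 1.53) = 1.00
~(~~a -> (b <-> (b & a))) = 1 − 1.00 = 0.00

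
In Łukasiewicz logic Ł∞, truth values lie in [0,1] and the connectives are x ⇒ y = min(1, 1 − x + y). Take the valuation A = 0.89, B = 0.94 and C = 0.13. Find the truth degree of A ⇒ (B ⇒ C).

0.30

B ⇒ C = min(1, 1 − 0.94 + 0.13) = min(1, 0.19) = 0.19
A ⇒ (B ⇒ C) = min(1, 1 − 0.89 + 0.19) = min(1, 0.30) = 0.30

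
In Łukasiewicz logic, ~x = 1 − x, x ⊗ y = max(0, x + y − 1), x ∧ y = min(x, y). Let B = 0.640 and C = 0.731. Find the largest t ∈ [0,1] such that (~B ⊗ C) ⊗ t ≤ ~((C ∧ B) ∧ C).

1.000

~B = 1 − 0.640 = 0.360
~B ⊗ C = max(0, 0.360 + 0.731 − 1) = max(0, 0.091) = 0.091
So the left factor is ~B ⊗ C = 0.091.
C ∧ B = min(0.731, 0.640) = 0.640
(C ∧ B) ∧ C = min(0.640, 0.731) = 0.640
~((C ∧ B) ∧ C) = 1 − 0.640 = 0.360
So the right-hand bound is ~((C ∧ B) ∧ C) = 0.360.
The residuum of the Łukasiewicz t-norm gives the supremum: min(1, 1 − 0.091 + 0.360).
1 − 0.091 + 0.360 = 1.269, so t = min(1, 1.269) = 1.000.
Check: 0.091 ⊗ 1.000 = max(0, 0.091) = 0.091 ≤ 0.360.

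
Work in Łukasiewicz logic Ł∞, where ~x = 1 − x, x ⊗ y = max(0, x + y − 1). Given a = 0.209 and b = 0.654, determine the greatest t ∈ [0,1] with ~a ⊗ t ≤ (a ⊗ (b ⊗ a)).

0.209

~a = 1 − 0.209 = 0.791
So the left factor is ~a = 0.791.
b ⊗ a = max(0, 0.654 + 0.209 − 1) = max(0, -0.137) = 0.000
a ⊗ (b ⊗ a) = max(0, 0.209 + 0.000 − 1) = max(0, -0.791) = 0.000
So the right-hand bound is a ⊗ (b ⊗ a) = 0.000.
The residuum of the Łukasiewicz t-norm gives the supremum: min(1, 1 − 0.791 + 0.000).
1 − 0.791 + 0.000 = 0.209, so t = min(1, 0.209) = 0.209.
Check: 0.791 ⊗ 0.209 = max(0, 0.000) = 0.000 ≤ 0.000.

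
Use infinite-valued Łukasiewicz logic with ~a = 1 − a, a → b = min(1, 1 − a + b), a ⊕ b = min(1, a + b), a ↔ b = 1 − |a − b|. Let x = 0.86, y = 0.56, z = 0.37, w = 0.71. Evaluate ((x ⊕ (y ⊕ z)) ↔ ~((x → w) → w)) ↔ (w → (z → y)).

y ⊕ z = min(1, 0.56 + 0.37) = min(1, 0.93) = 0.93
x ⊕ (y ⊕ z) = min(1, 0.86 + 0.93) = min(1, 1.79) = 1.00
x → w = min(1, 1 − 0.86 + 0.71) = min(1, 0.85) = 0.85
(x → w) → w = min(1, 1 − 0.85 + 0.71) = min(1, 0.86) = 0.86
~((x → w) → w) = 1 − 0.86 = 0.14
(x ⊕ (y ⊕ z)) ↔ ~((x → w) → w) = 1 − |1.00 − 0.14| = 1 − 0.86 = 0.14
z → y = min(1, 1 − 0.37 + 0.56) = min(1, 1.19) = 1.00
w → (z → y) = min(1, 1 − 0.71 + 1.00) = min(1, 1.29) = 1.00
((x ⊕ (y ⊕ z)) ↔ ~((x → w) → w)) ↔ (w → (z → y)) = 1 − |0.14 − 1.00| = 1 − 0.86 = 0.14

0.14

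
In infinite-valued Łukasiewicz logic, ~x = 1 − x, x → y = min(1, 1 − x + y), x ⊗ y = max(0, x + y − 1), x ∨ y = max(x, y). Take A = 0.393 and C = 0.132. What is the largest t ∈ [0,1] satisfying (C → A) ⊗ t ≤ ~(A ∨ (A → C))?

0.261

C → A = min(1, 1 − 0.132 + 0.393) = min(1, 1.261) = 1.000
So the left factor is C → A = 1.000.
A → C = min(1, 1 − 0.393 + 0.132) = min(1, 0.739) = 0.739
A ∨ (A → C) = max(0.393, 0.739) = 0.739
~(A ∨ (A → C)) = 1 − 0.739 = 0.261
So the right-hand bound is ~(A ∨ (A → C)) = 0.261.
The residuum of the Łukasiewicz t-norm gives the supremum: min(1, 1 − 1.000 + 0.261).
1 − 1.000 + 0.261 = 0.261, so t = min(1, 0.261) = 0.261.
Check: 1.000 ⊗ 0.261 = max(0, 0.261) = 0.261 ≤ 0.261.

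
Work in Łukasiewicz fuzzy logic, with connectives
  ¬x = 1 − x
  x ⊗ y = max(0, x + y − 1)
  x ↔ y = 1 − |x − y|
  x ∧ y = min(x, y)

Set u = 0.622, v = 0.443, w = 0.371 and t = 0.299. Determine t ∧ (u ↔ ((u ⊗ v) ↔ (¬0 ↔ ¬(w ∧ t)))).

0.299

u ⊗ v = max(0, 0.622 + 0.443 − 1) = max(0, 0.065) = 0.065
¬0 = 1 − 0.000 = 1.000
w ∧ t = min(0.371, 0.299) = 0.299
¬(w ∧ t) = 1 − 0.299 = 0.701
¬0 ↔ ¬(w ∧ t) = 1 − |1.000 − 0.701| = 1 − 0.299 = 0.701
(u ⊗ v) ↔ (¬0 ↔ ¬(w ∧ t)) = 1 − |0.065 − 0.701| = 1 − 0.636 = 0.364
u ↔ ((u ⊗ v) ↔ (¬0 ↔ ¬(w ∧ t))) = 1 − |0.622 − 0.364| = 1 − 0.258 = 0.742
t ∧ (u ↔ ((u ⊗ v) ↔ (¬0 ↔ ¬(w ∧ t)))) = min(0.299, 0.742) = 0.299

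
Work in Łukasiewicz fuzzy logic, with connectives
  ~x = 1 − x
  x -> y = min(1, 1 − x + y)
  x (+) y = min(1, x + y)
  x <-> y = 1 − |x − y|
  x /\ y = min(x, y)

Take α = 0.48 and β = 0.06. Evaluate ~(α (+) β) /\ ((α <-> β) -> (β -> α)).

0.46

α (+) β = min(1, 0.48 + 0.06) = min(1, 0.54) = 0.54
~(α (+) β) = 1 − 0.54 = 0.46
α <-> β = 1 − |0.48 − 0.06| = 1 − 0.42 = 0.58
β -> α = min(1, 1 − 0.06 + 0.48) = min(1, 1.42) = 1.00
(α <-> β) -> (β -> α) = min(1, 1 − 0.58 + 1.00) = min(1, 1.42) = 1.00
~(α (+) β) /\ ((α <-> β) -> (β -> α)) = min(0.46, 1.00) = 0.46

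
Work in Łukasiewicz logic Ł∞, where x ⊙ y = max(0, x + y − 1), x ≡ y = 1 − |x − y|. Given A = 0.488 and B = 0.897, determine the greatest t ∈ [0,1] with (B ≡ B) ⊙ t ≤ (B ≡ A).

0.591

B ≡ B = 1 − |0.897 − 0.897| = 1 − 0.000 = 1.000
So the left factor is B ≡ B = 1.000.
B ≡ A = 1 − |0.897 − 0.488| = 1 − 0.409 = 0.591
So the right-hand bound is B ≡ A = 0.591.
The residuum of the Łukasiewicz t-norm gives the supremum: min(1, 1 − 1.000 + 0.591).
1 − 1.000 + 0.591 = 0.591, so t = min(1, 0.591) = 0.591.
Check: 1.000 ⊙ 0.591 = max(0, 0.591) = 0.591 ≤ 0.591.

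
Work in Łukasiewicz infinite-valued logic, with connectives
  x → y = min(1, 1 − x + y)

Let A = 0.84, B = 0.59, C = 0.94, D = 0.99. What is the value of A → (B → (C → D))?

1.00

C → D = min(1, 1 − 0.94 + 0.99) = min(1, 1.05) = 1.00
B → (C → D) = min(1, 1 − 0.59 + 1.00) = min(1, 1.41) = 1.00
A → (B → (C → D)) = min(1, 1 − 0.84 + 1.00) = min(1, 1.16) = 1.00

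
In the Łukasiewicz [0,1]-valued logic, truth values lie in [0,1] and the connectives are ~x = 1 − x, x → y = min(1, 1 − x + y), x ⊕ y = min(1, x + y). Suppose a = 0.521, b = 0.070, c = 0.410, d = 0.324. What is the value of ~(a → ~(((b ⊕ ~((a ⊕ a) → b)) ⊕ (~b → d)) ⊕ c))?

a ⊕ a = min(1, 0.521 + 0.521) = min(1, 1.042) = 1.000
(a ⊕ a) → b = min(1, 1 − 1.000 + 0.070) = min(1, 0.070) = 0.070
~((a ⊕ a) → b) = 1 − 0.070 = 0.930
b ⊕ ~((a ⊕ a) → b) = min(1, 0.070 + 0.930) = min(1, 1.000) = 1.000
~b = 1 − 0.070 = 0.930
~b → d = min(1, 1 − 0.930 + 0.324) = min(1, 0.394) = 0.394
(b ⊕ ~((a ⊕ a) → b)) ⊕ (~b → d) = min(1, 1.000 + 0.394) = min(1, 1.394) = 1.000
((b ⊕ ~((a ⊕ a) → b)) ⊕ (~b → d)) ⊕ c = min(1, 1.000 + 0.410) = min(1, 1.410) = 1.000
~(((b ⊕ ~((a ⊕ a) → b)) ⊕ (~b → d)) ⊕ c) = 1 − 1.000 = 0.000
a → ~(((b ⊕ ~((a ⊕ a) → b)) ⊕ (~b → d)) ⊕ c) = min(1, 1 − 0.521 + 0.000) = min(1, 0.479) = 0.479
~(a → ~(((b ⊕ ~((a ⊕ a) → b)) ⊕ (~b → d)) ⊕ c)) = 1 − 0.479 = 0.521

0.521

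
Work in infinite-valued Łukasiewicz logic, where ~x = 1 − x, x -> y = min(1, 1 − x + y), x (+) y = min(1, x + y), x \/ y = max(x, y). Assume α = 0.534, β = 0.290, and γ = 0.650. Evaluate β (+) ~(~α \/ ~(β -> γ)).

0.824

~α = 1 − 0.534 = 0.466
β -> γ = min(1, 1 − 0.290 + 0.650) = min(1, 1.360) = 1.000
~(β -> γ) = 1 − 1.000 = 0.000
~α \/ ~(β -> γ) = max(0.466, 0.000) = 0.466
~(~α \/ ~(β -> γ)) = 1 − 0.466 = 0.534
β (+) ~(~α \/ ~(β -> γ)) = min(1, 0.290 + 0.534) = min(1, 0.824) = 0.824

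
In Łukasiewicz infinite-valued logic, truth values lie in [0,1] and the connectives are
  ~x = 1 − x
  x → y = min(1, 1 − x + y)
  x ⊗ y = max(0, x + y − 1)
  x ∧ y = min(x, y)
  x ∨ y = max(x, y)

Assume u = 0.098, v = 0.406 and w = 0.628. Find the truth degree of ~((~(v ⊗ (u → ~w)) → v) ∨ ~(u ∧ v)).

~w = 1 − 0.628 = 0.372
u → ~w = min(1, 1 − 0.098 + 0.372) = min(1, 1.274) = 1.000
v ⊗ (u → ~w) = max(0, 0.406 + 1.000 − 1) = max(0, 0.406) = 0.406
~(v ⊗ (u → ~w)) = 1 − 0.406 = 0.594
~(v ⊗ (u → ~w)) → v = min(1, 1 − 0.594 + 0.406) = min(1, 0.812) = 0.812
u ∧ v = min(0.098, 0.406) = 0.098
~(u ∧ v) = 1 − 0.098 = 0.902
(~(v ⊗ (u → ~w)) → v) ∨ ~(u ∧ v) = max(0.812, 0.902) = 0.902
~((~(v ⊗ (u → ~w)) → v) ∨ ~(u ∧ v)) = 1 − 0.902 = 0.098

0.098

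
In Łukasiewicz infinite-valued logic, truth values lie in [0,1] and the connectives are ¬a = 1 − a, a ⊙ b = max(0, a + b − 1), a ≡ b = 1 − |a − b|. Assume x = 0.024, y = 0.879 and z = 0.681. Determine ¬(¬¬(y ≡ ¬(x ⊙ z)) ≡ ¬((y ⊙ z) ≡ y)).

0.560

x ⊙ z = max(0, 0.024 + 0.681 − 1) = max(0, -0.295) = 0.000
¬(x ⊙ z) = 1 − 0.000 = 1.000
y ≡ ¬(x ⊙ z) = 1 − |0.879 − 1.000| = 1 − 0.121 = 0.879
¬(y ≡ ¬(x ⊙ z)) = 1 − 0.879 = 0.121
¬¬(y ≡ ¬(x ⊙ z)) = 1 − 0.121 = 0.879
y ⊙ z = max(0, 0.879 + 0.681 − 1) = max(0, 0.560) = 0.560
(y ⊙ z) ≡ y = 1 − |0.560 − 0.879| = 1 − 0.319 = 0.681
¬((y ⊙ z) ≡ y) = 1 − 0.681 = 0.319
¬¬(y ≡ ¬(x ⊙ z)) ≡ ¬((y ⊙ z) ≡ y) = 1 − |0.879 − 0.319| = 1 − 0.560 = 0.440
¬(¬¬(y ≡ ¬(x ⊙ z)) ≡ ¬((y ⊙ z) ≡ y)) = 1 − 0.440 = 0.560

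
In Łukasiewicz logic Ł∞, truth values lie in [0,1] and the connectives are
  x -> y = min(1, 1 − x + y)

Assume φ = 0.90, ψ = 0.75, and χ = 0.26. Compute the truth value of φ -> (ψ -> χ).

ψ -> χ = min(1, 1 − 0.75 + 0.26) = min(1, 0.51) = 0.51
φ -> (ψ -> χ) = min(1, 1 − 0.90 + 0.51) = min(1, 0.61) = 0.61

0.61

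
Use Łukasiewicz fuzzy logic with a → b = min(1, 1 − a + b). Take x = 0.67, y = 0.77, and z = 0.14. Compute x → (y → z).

0.70

y → z = min(1, 1 − 0.77 + 0.14) = min(1, 0.37) = 0.37
x → (y → z) = min(1, 1 − 0.67 + 0.37) = min(1, 0.70) = 0.70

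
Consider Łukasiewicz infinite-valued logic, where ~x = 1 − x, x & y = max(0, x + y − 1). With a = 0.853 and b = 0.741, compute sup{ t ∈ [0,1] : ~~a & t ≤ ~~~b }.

~a = 1 − 0.853 = 0.147
~~a = 1 − 0.147 = 0.853
So the left factor is ~~a = 0.853.
~b = 1 − 0.741 = 0.259
~~b = 1 − 0.259 = 0.741
~~~b = 1 − 0.741 = 0.259
So the right-hand bound is ~~~b = 0.259.
The residuum of the Łukasiewicz t-norm gives the supremum: min(1, 1 − 0.853 + 0.259).
1 − 0.853 + 0.259 = 0.406, so t = min(1, 0.406) = 0.406.
Check: 0.853 & 0.406 = max(0, 0.259) = 0.259 ≤ 0.259.

0.406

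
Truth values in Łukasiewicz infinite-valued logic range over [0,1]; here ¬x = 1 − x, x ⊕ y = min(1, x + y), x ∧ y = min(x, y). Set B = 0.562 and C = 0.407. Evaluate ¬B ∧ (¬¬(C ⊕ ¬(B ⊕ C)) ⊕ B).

0.438

¬B = 1 − 0.562 = 0.438
B ⊕ C = min(1, 0.562 + 0.407) = min(1, 0.969) = 0.969
¬(B ⊕ C) = 1 − 0.969 = 0.031
C ⊕ ¬(B ⊕ C) = min(1, 0.407 + 0.031) = min(1, 0.438) = 0.438
¬(C ⊕ ¬(B ⊕ C)) = 1 − 0.438 = 0.562
¬¬(C ⊕ ¬(B ⊕ C)) = 1 − 0.562 = 0.438
¬¬(C ⊕ ¬(B ⊕ C)) ⊕ B = min(1, 0.438 + 0.562) = min(1, 1.000) = 1.000
¬B ∧ (¬¬(C ⊕ ¬(B ⊕ C)) ⊕ B) = min(0.438, 1.000) = 0.438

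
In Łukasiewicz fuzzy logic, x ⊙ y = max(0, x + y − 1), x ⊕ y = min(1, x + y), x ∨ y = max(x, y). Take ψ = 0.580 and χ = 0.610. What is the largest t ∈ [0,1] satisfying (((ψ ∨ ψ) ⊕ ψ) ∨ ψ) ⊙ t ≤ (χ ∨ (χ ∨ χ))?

ψ ∨ ψ = max(0.580, 0.580) = 0.580
(ψ ∨ ψ) ⊕ ψ = min(1, 0.580 + 0.580) = min(1, 1.160) = 1.000
((ψ ∨ ψ) ⊕ ψ) ∨ ψ = max(1.000, 0.580) = 1.000
So the left factor is ((ψ ∨ ψ) ⊕ ψ) ∨ ψ = 1.000.
χ ∨ χ = max(0.610, 0.610) = 0.610
χ ∨ (χ ∨ χ) = max(0.610, 0.610) = 0.610
So the right-hand bound is χ ∨ (χ ∨ χ) = 0.610.
The residuum of the Łukasiewicz t-norm gives the supremum: min(1, 1 − 1.000 + 0.610).
1 − 1.000 + 0.610 = 0.610, so t = min(1, 0.610) = 0.610.
Check: 1.000 ⊙ 0.610 = max(0, 0.610) = 0.610 ≤ 0.610.

0.610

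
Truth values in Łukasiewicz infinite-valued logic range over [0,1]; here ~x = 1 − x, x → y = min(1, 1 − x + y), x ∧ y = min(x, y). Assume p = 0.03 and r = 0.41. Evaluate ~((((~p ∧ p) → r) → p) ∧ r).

~p = 1 − 0.03 = 0.97
~p ∧ p = min(0.97, 0.03) = 0.03
(~p ∧ p) → r = min(1, 1 − 0.03 + 0.41) = min(1, 1.38) = 1.00
((~p ∧ p) → r) → p = min(1, 1 − 1.00 + 0.03) = min(1, 0.03) = 0.03
(((~p ∧ p) → r) → p) ∧ r = min(0.03, 0.41) = 0.03
~((((~p ∧ p) → r) → p) ∧ r) = 1 − 0.03 = 0.97

0.97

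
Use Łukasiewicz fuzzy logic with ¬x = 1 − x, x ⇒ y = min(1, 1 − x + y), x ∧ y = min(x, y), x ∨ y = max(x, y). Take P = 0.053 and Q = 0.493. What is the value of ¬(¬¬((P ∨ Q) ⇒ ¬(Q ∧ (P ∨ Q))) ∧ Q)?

P ∨ Q = max(0.053, 0.493) = 0.493
Q ∧ (P ∨ Q) = min(0.493, 0.493) = 0.493
¬(Q ∧ (P ∨ Q)) = 1 − 0.493 = 0.507
(P ∨ Q) ⇒ ¬(Q ∧ (P ∨ Q)) = min(1, 1 − 0.493 + 0.507) = min(1, 1.014) = 1.000
¬((P ∨ Q) ⇒ ¬(Q ∧ (P ∨ Q))) = 1 − 1.000 = 0.000
¬¬((P ∨ Q) ⇒ ¬(Q ∧ (P ∨ Q))) = 1 − 0.000 = 1.000
¬¬((P ∨ Q) ⇒ ¬(Q ∧ (P ∨ Q))) ∧ Q = min(1.000, 0.493) = 0.493
¬(¬¬((P ∨ Q) ⇒ ¬(Q ∧ (P ∨ Q))) ∧ Q) = 1 − 0.493 = 0.507

0.507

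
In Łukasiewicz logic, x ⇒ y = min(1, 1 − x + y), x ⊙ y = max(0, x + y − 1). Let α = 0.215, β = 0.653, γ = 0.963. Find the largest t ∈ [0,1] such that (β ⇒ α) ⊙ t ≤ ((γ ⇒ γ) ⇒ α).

β ⇒ α = min(1, 1 − 0.653 + 0.215) = min(1, 0.562) = 0.562
So the left factor is β ⇒ α = 0.562.
γ ⇒ γ = min(1, 1 − 0.963 + 0.963) = min(1, 1.000) = 1.000
(γ ⇒ γ) ⇒ α = min(1, 1 − 1.000 + 0.215) = min(1, 0.215) = 0.215
So the right-hand bound is (γ ⇒ γ) ⇒ α = 0.215.
The residuum of the Łukasiewicz t-norm gives the supremum: min(1, 1 − 0.562 + 0.215).
1 − 0.562 + 0.215 = 0.653, so t = min(1, 0.653) = 0.653.
Check: 0.562 ⊙ 0.653 = max(0, 0.215) = 0.215 ≤ 0.215.

0.653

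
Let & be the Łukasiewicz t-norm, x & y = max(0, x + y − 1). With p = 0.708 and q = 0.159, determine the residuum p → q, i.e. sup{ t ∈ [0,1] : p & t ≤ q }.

The residuum of the Łukasiewicz t-norm gives the supremum: min(1, 1 − 0.708 + 0.159).
1 − 0.708 + 0.159 = 0.451, so t = min(1, 0.451) = 0.451.
Check: 0.708 & 0.451 = max(0, 0.159) = 0.159 ≤ 0.159.

0.451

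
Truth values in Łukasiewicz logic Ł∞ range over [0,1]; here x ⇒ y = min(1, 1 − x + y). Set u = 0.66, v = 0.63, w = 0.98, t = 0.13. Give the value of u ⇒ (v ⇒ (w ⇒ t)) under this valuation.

w ⇒ t = min(1, 1 − 0.98 + 0.13) = min(1, 0.15) = 0.15
v ⇒ (w ⇒ t) = min(1, 1 − 0.63 + 0.15) = min(1, 0.52) = 0.52
u ⇒ (v ⇒ (w ⇒ t)) = min(1, 1 − 0.66 + 0.52) = min(1, 0.86) = 0.86

0.86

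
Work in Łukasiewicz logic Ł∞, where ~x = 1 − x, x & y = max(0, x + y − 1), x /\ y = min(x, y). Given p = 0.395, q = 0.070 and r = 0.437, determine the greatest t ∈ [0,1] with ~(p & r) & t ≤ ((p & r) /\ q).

0.000

p & r = max(0, 0.395 + 0.437 − 1) = max(0, -0.168) = 0.000
~(p & r) = 1 − 0.000 = 1.000
So the left factor is ~(p & r) = 1.000.
(p & r) /\ q = min(0.000, 0.070) = 0.000
So the right-hand bound is (p & r) /\ q = 0.000.
The residuum of the Łukasiewicz t-norm gives the supremum: min(1, 1 − 1.000 + 0.000).
1 − 1.000 + 0.000 = 0.000, so t = min(1, 0.000) = 0.000.
Check: 1.000 & 0.000 = max(0, 0.000) = 0.000 ≤ 0.000.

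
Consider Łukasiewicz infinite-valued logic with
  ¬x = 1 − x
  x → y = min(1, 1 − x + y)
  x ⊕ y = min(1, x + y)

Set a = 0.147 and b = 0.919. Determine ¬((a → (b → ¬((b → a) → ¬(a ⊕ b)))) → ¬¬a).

b → a = min(1, 1 − 0.919 + 0.147) = min(1, 0.228) = 0.228
a ⊕ b = min(1, 0.147 + 0.919) = min(1, 1.066) = 1.000
¬(a ⊕ b) = 1 − 1.000 = 0.000
(b → a) → ¬(a ⊕ b) = min(1, 1 − 0.228 + 0.000) = min(1, 0.772) = 0.772
¬((b → a) → ¬(a ⊕ b)) = 1 − 0.772 = 0.228
b → ¬((b → a) → ¬(a ⊕ b)) = min(1, 1 − 0.919 + 0.228) = min(1, 0.309) = 0.309
a → (b → ¬((b → a) → ¬(a ⊕ b))) = min(1, 1 − 0.147 + 0.309) = min(1, 1.162) = 1.000
¬a = 1 − 0.147 = 0.853
¬¬a = 1 − 0.853 = 0.147
(a → (b → ¬((b → a) → ¬(a ⊕ b)))) → ¬¬a = min(1, 1 − 1.000 + 0.147) = min(1, 0.147) = 0.147
¬((a → (b → ¬((b → a) → ¬(a ⊕ b)))) → ¬¬a) = 1 − 0.147 = 0.853

0.853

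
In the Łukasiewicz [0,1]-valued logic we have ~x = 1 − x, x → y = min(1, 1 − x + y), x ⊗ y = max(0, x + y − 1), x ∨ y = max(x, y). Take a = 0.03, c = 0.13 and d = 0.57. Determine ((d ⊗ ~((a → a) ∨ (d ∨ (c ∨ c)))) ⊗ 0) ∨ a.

0.03

a → a = min(1, 1 − 0.03 + 0.03) = min(1, 1.00) = 1.00
c ∨ c = max(0.13, 0.13) = 0.13
d ∨ (c ∨ c) = max(0.57, 0.13) = 0.57
(a → a) ∨ (d ∨ (c ∨ c)) = max(1.00, 0.57) = 1.00
~((a → a) ∨ (d ∨ (c ∨ c))) = 1 − 1.00 = 0.00
d ⊗ ~((a → a) ∨ (d ∨ (c ∨ c))) = max(0, 0.57 + 0.00 − 1) = max(0, -0.43) = 0.00
(d ⊗ ~((a → a) ∨ (d ∨ (c ∨ c)))) ⊗ 0 = max(0, 0.00 + 0.00 − 1) = max(0, -1.00) = 0.00
((d ⊗ ~((a → a) ∨ (d ∨ (c ∨ c)))) ⊗ 0) ∨ a = max(0.00, 0.03) = 0.03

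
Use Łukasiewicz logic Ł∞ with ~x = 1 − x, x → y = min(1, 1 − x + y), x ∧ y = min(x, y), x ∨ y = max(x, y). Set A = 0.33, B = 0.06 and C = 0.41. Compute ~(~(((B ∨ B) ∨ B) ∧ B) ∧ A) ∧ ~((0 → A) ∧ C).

B ∨ B = max(0.06, 0.06) = 0.06
(B ∨ B) ∨ B = max(0.06, 0.06) = 0.06
((B ∨ B) ∨ B) ∧ B = min(0.06, 0.06) = 0.06
~(((B ∨ B) ∨ B) ∧ B) = 1 − 0.06 = 0.94
~(((B ∨ B) ∨ B) ∧ B) ∧ A = min(0.94, 0.33) = 0.33
~(~(((B ∨ B) ∨ B) ∧ B) ∧ A) = 1 − 0.33 = 0.67
0 → A = min(1, 1 − 0.00 + 0.33) = min(1, 1.33) = 1.00
(0 → A) ∧ C = min(1.00, 0.41) = 0.41
~((0 → A) ∧ C) = 1 − 0.41 = 0.59
~(~(((B ∨ B) ∨ B) ∧ B) ∧ A) ∧ ~((0 → A) ∧ C) = min(0.67, 0.59) = 0.59

0.59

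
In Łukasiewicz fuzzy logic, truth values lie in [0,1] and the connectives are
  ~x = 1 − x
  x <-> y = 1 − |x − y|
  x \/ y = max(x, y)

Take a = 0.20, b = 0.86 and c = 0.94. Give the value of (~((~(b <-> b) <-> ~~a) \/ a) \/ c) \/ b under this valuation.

0.94

b <-> b = 1 − |0.86 − 0.86| = 1 − 0.00 = 1.00
~(b <-> b) = 1 − 1.00 = 0.00
~a = 1 − 0.20 = 0.80
~~a = 1 − 0.80 = 0.20
~(b <-> b) <-> ~~a = 1 − |0.00 − 0.20| = 1 − 0.20 = 0.80
(~(b <-> b) <-> ~~a) \/ a = max(0.80, 0.20) = 0.80
~((~(b <-> b) <-> ~~a) \/ a) = 1 − 0.80 = 0.20
~((~(b <-> b) <-> ~~a) \/ a) \/ c = max(0.20, 0.94) = 0.94
(~((~(b <-> b) <-> ~~a) \/ a) \/ c) \/ b = max(0.94, 0.86) = 0.94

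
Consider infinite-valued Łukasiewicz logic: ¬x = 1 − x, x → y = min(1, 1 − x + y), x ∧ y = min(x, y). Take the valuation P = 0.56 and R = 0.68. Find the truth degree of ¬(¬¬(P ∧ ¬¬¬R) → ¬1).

¬R = 1 − 0.68 = 0.32
¬¬R = 1 − 0.32 = 0.68
¬¬¬R = 1 − 0.68 = 0.32
P ∧ ¬¬¬R = min(0.56, 0.32) = 0.32
¬(P ∧ ¬¬¬R) = 1 − 0.32 = 0.68
¬¬(P ∧ ¬¬¬R) = 1 − 0.68 = 0.32
¬1 = 1 − 1.00 = 0.00
¬¬(P ∧ ¬¬¬R) → ¬1 = min(1, 1 − 0.32 + 0.00) = min(1, 0.68) = 0.68
¬(¬¬(P ∧ ¬¬¬R) → ¬1) = 1 − 0.68 = 0.32

0.32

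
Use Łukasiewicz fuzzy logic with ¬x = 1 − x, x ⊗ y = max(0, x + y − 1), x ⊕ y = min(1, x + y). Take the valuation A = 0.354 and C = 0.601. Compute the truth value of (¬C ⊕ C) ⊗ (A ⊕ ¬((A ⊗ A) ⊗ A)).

¬C = 1 − 0.601 = 0.399
¬C ⊕ C = min(1, 0.399 + 0.601) = min(1, 1.000) = 1.000
A ⊗ A = max(0, 0.354 + 0.354 − 1) = max(0, -0.292) = 0.000
(A ⊗ A) ⊗ A = max(0, 0.000 + 0.354 − 1) = max(0, -0.646) = 0.000
¬((A ⊗ A) ⊗ A) = 1 − 0.000 = 1.000
A ⊕ ¬((A ⊗ A) ⊗ A) = min(1, 0.354 + 1.000) = min(1, 1.354) = 1.000
(¬C ⊕ C) ⊗ (A ⊕ ¬((A ⊗ A) ⊗ A)) = max(0, 1.000 + 1.000 − 1) = max(0, 1.000) = 1.000

1.000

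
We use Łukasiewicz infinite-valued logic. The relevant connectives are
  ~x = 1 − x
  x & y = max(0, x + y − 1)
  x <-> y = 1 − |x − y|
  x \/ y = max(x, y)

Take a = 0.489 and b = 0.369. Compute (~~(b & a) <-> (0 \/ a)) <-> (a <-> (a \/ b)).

0.511

b & a = max(0, 0.369 + 0.489 − 1) = max(0, -0.142) = 0.000
~(b & a) = 1 − 0.000 = 1.000
~~(b & a) = 1 − 1.000 = 0.000
0 \/ a = max(0.000, 0.489) = 0.489
~~(b & a) <-> (0 \/ a) = 1 − |0.000 − 0.489| = 1 − 0.489 = 0.511
a \/ b = max(0.489, 0.369) = 0.489
a <-> (a \/ b) = 1 − |0.489 − 0.489| = 1 − 0.000 = 1.000
(~~(b & a) <-> (0 \/ a)) <-> (a <-> (a \/ b)) = 1 − |0.511 − 1.000| = 1 − 0.489 = 0.511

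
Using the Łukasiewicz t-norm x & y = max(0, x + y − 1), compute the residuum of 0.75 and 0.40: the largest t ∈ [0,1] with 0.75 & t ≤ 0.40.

0.65

The residuum of the Łukasiewicz t-norm gives the supremum: min(1, 1 − 0.75 + 0.40).
1 − 0.75 + 0.40 = 0.65, so t = min(1, 0.65) = 0.65.
Check: 0.75 & 0.65 = max(0, 0.40) = 0.40 ≤ 0.40.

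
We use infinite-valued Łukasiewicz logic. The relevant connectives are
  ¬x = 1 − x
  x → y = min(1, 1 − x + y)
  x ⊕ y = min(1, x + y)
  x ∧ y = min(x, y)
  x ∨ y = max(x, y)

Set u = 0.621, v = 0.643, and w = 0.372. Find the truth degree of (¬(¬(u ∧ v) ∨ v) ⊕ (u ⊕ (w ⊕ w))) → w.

u ∧ v = min(0.621, 0.643) = 0.621
¬(u ∧ v) = 1 − 0.621 = 0.379
¬(u ∧ v) ∨ v = max(0.379, 0.643) = 0.643
¬(¬(u ∧ v) ∨ v) = 1 − 0.643 = 0.357
w ⊕ w = min(1, 0.372 + 0.372) = min(1, 0.744) = 0.744
u ⊕ (w ⊕ w) = min(1, 0.621 + 0.744) = min(1, 1.365) = 1.000
¬(¬(u ∧ v) ∨ v) ⊕ (u ⊕ (w ⊕ w)) = min(1, 0.357 + 1.000) = min(1, 1.357) = 1.000
(¬(¬(u ∧ v) ∨ v) ⊕ (u ⊕ (w ⊕ w))) → w = min(1, 1 − 1.000 + 0.372) = min(1, 0.372) = 0.372

0.372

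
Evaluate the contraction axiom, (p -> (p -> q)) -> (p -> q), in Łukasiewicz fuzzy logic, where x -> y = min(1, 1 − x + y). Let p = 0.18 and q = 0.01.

p -> q = min(1, 1 − 0.18 + 0.01) = min(1, 0.83) = 0.83
p -> (p -> q) = min(1, 1 − 0.18 + 0.83) = min(1, 1.65) = 1.00
(p -> (p -> q)) -> (p -> q) = min(1, 1 − 1.00 + 0.83) = min(1, 0.83) = 0.83
(The value 0.83 < 1 shows this instance is not satisfied; fails in Ł∞ (the t-norm is not idempotent).)

0.83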